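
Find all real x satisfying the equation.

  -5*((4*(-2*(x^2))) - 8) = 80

Step 1. [-5*((4*(-2*(x^2))) - 8) = 80] LHS = -5·(…); ÷-5 both sides. So div: (4*(-2*(x^2))) - 8 = -16.
Step 2. [(4*(-2*(x^2))) - 8 = -16] peel the -8: add 8 from each side ⇒ sub: 4*(-2*(x^2)) = -8.
Step 3. [4*(-2*(x^2)) = -8] divide by the outer 4, so div: -2*(x^2) = -2.
Step 4. [-2*(x^2) = -2] -2 out front; divide by -2, so div: x^2 = 1.
Step 5. [x^2 = 1] √ both sides: 1 ≥ 0 gives two branches. So sqrt: x = 1 or -1.

Answer: x ∈ {-1, 1}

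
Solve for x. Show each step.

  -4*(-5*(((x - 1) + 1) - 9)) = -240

Step 1. [-4*(-5*(((x - 1) + 1) - 9)) = -240] leading coefficient -4: divide by -4, so div: -5*(((x - 1) + 1) - 9) = 60.
Step 2. [-5*(((x - 1) + 1) - 9) = 60] leading coefficient -5: divide by -5 ⇒ div: ((x - 1) + 1) - 9 = -12.
Step 3. [((x - 1) + 1) - 9 = -12] add 9: x sits inside (… - 9), so sub: (x - 1) + 1 = -3.
Step 4. [(x - 1) + 1 = -3] peel the +1: subtract 1 from each side, so sub: x - 1 = -4.
Step 5. [x - 1 = -4] add 1: x sits inside (… - 1), so sub: x = -3.

Answer: x ∈ {-3}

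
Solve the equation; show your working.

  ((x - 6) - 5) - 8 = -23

Step 1. [((x - 6) - 5) - 8 = -23] peel the -8: add 8 from each side, so sub: (x - 6) - 5 = -15.
Step 2. [(x - 6) - 5 = -15] peel the -5: add 5 from each side ⇒ sub: x - 6 = -10.
Step 3. [x - 6 = -10] peel the -6: add 6 from each side. So sub: x = -4.

Answer: x ∈ {-4}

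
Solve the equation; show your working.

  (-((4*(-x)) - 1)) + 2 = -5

Step 1. [(-((4*(-x)) - 1)) + 2 = -5] subtract 2: x sits inside (… + 2), so sub: -((4*(-x)) - 1) = -7.
Step 2. [-((4*(-x)) - 1) = -7] leading − — multiply by −1. So neg: (4*(-x)) - 1 = 7.
Step 3. [(4*(-x)) - 1 = 7] the outer -1 inverts by adding 1, so sub: 4*(-x) = 8.
Step 4. [4*(-x) = 8] divide by the outer 4 ⇒ div: -x = 2.
Step 5. [-x = 2] LHS negated; negate both sides. So neg: x = -2.

Answer: x ∈ {-2}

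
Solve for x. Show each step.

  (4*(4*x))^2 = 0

Step 1. [(4*(4*x))^2 = 0] LHS squared, RHS 0 ≥ 0: apply √ (±). So sqrt: 4*(4*x) = 0.
Step 2. [4*(4*x) = 0] leading coefficient 4: divide by 4 ⇒ div: 4*x = 0.
Step 3. [4*x = 0] 4 out front; divide by 4 ⇒ div: x = 0.

Answer: x ∈ {0}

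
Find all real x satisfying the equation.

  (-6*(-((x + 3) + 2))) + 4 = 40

Step 1. [(-6*(-((x + 3) + 2))) + 4 = 40] peel the +4: subtract 4 from each side ⇒ sub: -6*(-((x + 3) + 2)) = 36.
Step 2. [-6*(-((x + 3) + 2)) = 36] -6 out front; divide by -6, so div: -((x + 3) + 2) = -6.
Step 3. [-((x + 3) + 2) = -6] LHS negated; negate both sides, so neg: (x + 3) + 2 = 6.
Step 4. [(x + 3) + 2 = 6] 2 comes off first (subtract 2), so sub: x + 3 = 4.
Step 5. [x + 3 = 4] 3 comes off first (subtract 3) ⇒ sub: x = 1.

Answer: x ∈ {1}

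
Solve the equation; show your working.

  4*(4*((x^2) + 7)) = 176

Step 1. [4*(4*((x^2) + 7)) = 176] leading coefficient 4: divide by 4, so div: 4*((x^2) + 7) = 44.
Step 2. [4*((x^2) + 7) = 44] 4·(inner) — divide through by 4 ⇒ div: (x^2) + 7 = 11.
Step 3. [(x^2) + 7 = 11] 7 comes off first (subtract 7) ⇒ sub: x^2 = 4.
Step 4. [x^2 = 4] √ both sides: 4 ≥ 0 gives two branches ⇒ sqrt: x = 2 or -2.

Answer: x ∈ {-2, 2}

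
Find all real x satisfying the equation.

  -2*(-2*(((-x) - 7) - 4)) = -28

Step 1. [-2*(-2*(((-x) - 7) - 4)) = -28] LHS = -2·(…); ÷-2 both sides. So div: -2*(((-x) - 7) - 4) = 14.
Step 2. [-2*(((-x) - 7) - 4) = 14] leading coefficient -2: divide by -2 ⇒ div: ((-x) - 7) - 4 = -7.
Step 3. [((-x) - 7) - 4 = -7] add 4: x sits inside (… - 4), so sub: (-x) - 7 = -3.
Step 4. [(-x) - 7 = -3] add 7: x sits inside (… - 7). So sub: -x = 4.
Step 5. [-x = 4] leading − — multiply by −1 ⇒ neg: x = -4.

Answer: x ∈ {-4}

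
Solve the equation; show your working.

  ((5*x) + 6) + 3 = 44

Step 1. [((5*x) + 6) + 3 = 44] +3 is outermost — subtract 3 both sides. So sub: (5*x) + 6 = 41.
Step 2. [(5*x) + 6 = 41] subtract 6: x sits inside (… + 6) ⇒ sub: 5*x = 35.
Step 3. [5*x = 35] divide by the outer 5 ⇒ div: x = 7.

Answer: x ∈ {7}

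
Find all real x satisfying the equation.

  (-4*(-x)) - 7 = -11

Step 1. [(-4*(-x)) - 7 = -11] peel the -7: add 7 from each side. So sub: -4*(-x) = -4.
Step 2. [-4*(-x) = -4] divide by the outer -4 ⇒ div: -x = 1.
Step 3. [-x = 1] flip signs both sides ⇒ neg: x = -1.

Answer: x ∈ {-1}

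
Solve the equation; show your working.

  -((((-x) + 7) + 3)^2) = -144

Step 1. [-((((-x) + 7) + 3)^2) = -144] leading − — multiply by −1. So neg: (((-x) + 7) + 3)^2 = 144.
Step 2. [(((-x) + 7) + 3)^2 = 144] √ both sides: 144 ≥ 0 gives two branches, so sqrt: ((-x) + 7) + 3 = 12 or -12.
Step 3. [((-x) + 7) + 3 = 12 or -12] 3 comes off first (subtract 3) ⇒ sub: (-x) + 7 = 9 or -15.
Step 4. [(-x) + 7 = 9 or -15] subtract 7: x sits inside (… + 7) ⇒ sub: -x = 2 or -22.
Step 5. [-x = 2 or -22] flip signs both sides ⇒ neg: x = -2 or 22.

Answer: x ∈ {-2, 22}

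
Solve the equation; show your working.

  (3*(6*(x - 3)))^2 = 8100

Step 1. [(3*(6*(x - 3)))^2 = 8100] 8100 ≥ 0, LHS is (·)² — take ±√, so sqrt: 3*(6*(x - 3)) = 90 or -90.
Step 2. [3*(6*(x - 3)) = 90 or -90] 3 out front; divide by 3 ⇒ div: 6*(x - 3) = 30 or -30.
Step 3. [6*(x - 3) = 30 or -30] 6 out front; divide by 6. So div: x - 3 = 5 or -5.
Step 4. [x - 3 = 5 or -5] the outer -3 inverts by adding 3, so sub: x = 8 or -2.

Answer: x ∈ {-2, 8}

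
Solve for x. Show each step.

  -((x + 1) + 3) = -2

Step 1. [-((x + 1) + 3) = -2] leading − — multiply by −1, so neg: (x + 1) + 3 = 2.
Step 2. [(x + 1) + 3 = 2] the outer +3 inverts by subtracting 3 ⇒ sub: x + 1 = -1.
Step 3. [x + 1 = -1] +1 is outermost — subtract 1 both sides. So sub: x = -2.

Answer: x ∈ {-2}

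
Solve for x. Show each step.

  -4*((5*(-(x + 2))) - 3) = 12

Step 1. [-4*((5*(-(x + 2))) - 3) = 12] -4·(inner) — divide through by -4 ⇒ div: (5*(-(x + 2))) - 3 = -3.
Step 2. [(5*(-(x + 2))) - 3 = -3] peel the -3: add 3 from each side ⇒ sub: 5*(-(x + 2)) = 0.
Step 3. [5*(-(x + 2)) = 0] leading coefficient 5: divide by 5 ⇒ div: -(x + 2) = 0.
Step 4. [-(x + 2) = 0] flip signs both sides. So neg: x + 2 = 0.
Step 5. [x + 2 = 0] 2 comes off first (subtract 2). So sub: x = -2.

Answer: x ∈ {-2}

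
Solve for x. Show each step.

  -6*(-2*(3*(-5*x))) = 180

Step 1. [-6*(-2*(3*(-5*x))) = 180] leading coefficient -6: divide by -6. So div: -2*(3*(-5*x)) = -30.
Step 2. [-2*(3*(-5*x)) = -30] -2·(inner) — divide through by -2. So div: 3*(-5*x) = 15.
Step 3. [3*(-5*x) = 15] LHS = 3·(…); ÷3 both sides, so div: -5*x = 5.
Step 4. [-5*x = 5] -5·(inner) — divide through by -5 ⇒ div: x = -1.

Answer: x ∈ {-1}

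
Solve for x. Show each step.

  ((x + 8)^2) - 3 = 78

Step 1. [((x + 8)^2) - 3 = 78] peel the -3: add 3 from each side, so sub: (x + 8)^2 = 81.
Step 2. [(x + 8)^2 = 81] LHS squared, RHS 81 ≥ 0: apply √ (±). So sqrt: x + 8 = 9 or -9.
Step 3. [x + 8 = 9 or -9] +8 is outermost — subtract 8 both sides, so sub: x = 1 or -17.

Answer: x ∈ {-17, 1}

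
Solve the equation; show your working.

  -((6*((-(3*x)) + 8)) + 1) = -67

Step 1. [-((6*((-(3*x)) + 8)) + 1) = -67] leading − — multiply by −1. So neg: (6*((-(3*x)) + 8)) + 1 = 67.
Step 2. [(6*((-(3*x)) + 8)) + 1 = 67] subtract 1: x sits inside (… + 1), so sub: 6*((-(3*x)) + 8) = 66.
Step 3. [6*((-(3*x)) + 8) = 66] divide by the outer 6. So div: (-(3*x)) + 8 = 11.
Step 4. [(-(3*x)) + 8 = 11] +8 is outermost — subtract 8 both sides, so sub: -(3*x) = 3.
Step 5. [-(3*x) = 3] flip signs both sides, so neg: 3*x = -3.
Step 6. [3*x = -3] 3·(inner) — divide through by 3, so div: x = -1.

Answer: x ∈ {-1}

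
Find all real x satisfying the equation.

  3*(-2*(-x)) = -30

Step 1. [3*(-2*(-x)) = -30] 3 out front; divide by 3. So div: -2*(-x) = -10.
Step 2. [-2*(-x) = -10] divide by the outer -2 ⇒ div: -x = 5.
Step 3. [-x = 5] LHS negated; negate both sides, so neg: x = -5.

Answer: x ∈ {-5}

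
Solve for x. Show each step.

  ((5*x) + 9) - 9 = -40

Step 1. [((5*x) + 9) - 9 = -40] add 9: x sits inside (… - 9), so sub: (5*x) + 9 = -31.
Step 2. [(5*x) + 9 = -31] the outer +9 inverts by subtracting 9, so sub: 5*x = -40.
Step 3. [5*x = -40] leading coefficient 5: divide by 5 ⇒ div: x = -8.

Answer: x ∈ {-8}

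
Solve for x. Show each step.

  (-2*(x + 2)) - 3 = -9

Step 1. [(-2*(x + 2)) - 3 = -9] the outer -3 inverts by adding 3, so sub: -2*(x + 2) = -6.
Step 2. [-2*(x + 2) = -6] -2 out front; divide by -2, so div: x + 2 = 3.
Step 3. [x + 2 = 3] the outer +2 inverts by subtracting 2, so sub: x = 1.

Answer: x ∈ {1}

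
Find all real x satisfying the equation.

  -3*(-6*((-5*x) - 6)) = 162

Step 1. [-3*(-6*((-5*x) - 6)) = 162] leading coefficient -3: divide by -3 ⇒ div: -6*((-5*x) - 6) = -54.
Step 2. [-6*((-5*x) - 6) = -54] leading coefficient -6: divide by -6, so div: (-5*x) - 6 = 9.
Step 3. [(-5*x) - 6 = 9] peel the -6: add 6 from each side. So sub: -5*x = 15.
Step 4. [-5*x = 15] leading coefficient -5: divide by -5, so div: x = -3.

Answer: x ∈ {-3}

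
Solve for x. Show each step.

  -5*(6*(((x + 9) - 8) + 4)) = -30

Step 1. [-5*(6*(((x + 9) - 8) + 4)) = -30] leading coefficient -5: divide by -5 ⇒ div: 6*(((x + 9) - 8) + 4) = 6.
Step 2. [6*(((x + 9) - 8) + 4) = 6] leading coefficient 6: divide by 6 ⇒ div: ((x + 9) - 8) + 4 = 1.
Step 3. [((x + 9) - 8) + 4 = 1] +4 is outermost — subtract 4 both sides ⇒ sub: (x + 9) - 8 = -3.
Step 4. [(x + 9) - 8 = -3] the outer -8 inverts by adding 8 ⇒ sub: x + 9 = 5.
Step 5. [x + 9 = 5] +9 is outermost — subtract 9 both sides. So sub: x = -4.

Answer: x ∈ {-4}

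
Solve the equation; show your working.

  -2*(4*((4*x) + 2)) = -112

Step 1. [-2*(4*((4*x) + 2)) = -112] LHS = -2·(…); ÷-2 both sides ⇒ div: 4*((4*x) + 2) = 56.
Step 2. [4*((4*x) + 2) = 56] LHS = 4·(…); ÷4 both sides, so div: (4*x) + 2 = 14.
Step 3. [(4*x) + 2 = 14] peel the +2: subtract 2 from each side ⇒ sub: 4*x = 12.
Step 4. [4*x = 12] 4 out front; divide by 4 ⇒ div: x = 3.

Answer: x ∈ {3}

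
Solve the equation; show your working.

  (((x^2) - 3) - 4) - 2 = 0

Step 1. [(((x^2) - 3) - 4) - 2 = 0] -2 is outermost — add 2 both sides, so sub: ((x^2) - 3) - 4 = 2.
Step 2. [((x^2) - 3) - 4 = 2] peel the -4: add 4 from each side, so sub: (x^2) - 3 = 6.
Step 3. [(x^2) - 3 = 6] -3 is outermost — add 3 both sides. So sub: x^2 = 9.
Step 4. [x^2 = 9] LHS squared, RHS 9 ≥ 0: apply √ (±) ⇒ sqrt: x = 3 or -3.

Answer: x ∈ {-3, 3}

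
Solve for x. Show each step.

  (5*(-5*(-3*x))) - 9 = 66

Step 1. [(5*(-5*(-3*x))) - 9 = 66] add 9: x sits inside (… - 9), so sub: 5*(-5*(-3*x)) = 75.
Step 2. [5*(-5*(-3*x)) = 75] 5 out front; divide by 5, so div: -5*(-3*x) = 15.
Step 3. [-5*(-3*x) = 15] -5·(inner) — divide through by -5 ⇒ div: -3*x = -3.
Step 4. [-3*x = -3] LHS = -3·(…); ÷-3 both sides ⇒ div: x = 1.

Answer: x ∈ {1}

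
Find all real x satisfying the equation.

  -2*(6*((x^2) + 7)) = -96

Step 1. [-2*(6*((x^2) + 7)) = -96] -2·(inner) — divide through by -2 ⇒ div: 6*((x^2) + 7) = 48.
Step 2. [6*((x^2) + 7) = 48] 6·(inner) — divide through by 6, so div: (x^2) + 7 = 8.
Step 3. [(x^2) + 7 = 8] +7 is outermost — subtract 7 both sides. So sub: x^2 = 1.
Step 4. [x^2 = 1] √ both sides: 1 ≥ 0 gives two branches ⇒ sqrt: x = 1 or -1.

Answer: x ∈ {-1, 1}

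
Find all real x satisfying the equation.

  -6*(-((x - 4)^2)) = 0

Step 1. [-6*(-((x - 4)^2)) = 0] -6 out front; divide by -6. So div: -((x - 4)^2) = 0.
Step 2. [-((x - 4)^2) = 0] leading − — multiply by −1. So neg: (x - 4)^2 = 0.
Step 3. [(x - 4)^2 = 0] 0 ≥ 0, LHS is (·)² — take ±√. So sqrt: x - 4 = 0.
Step 4. [x - 4 = 0] add 4: x sits inside (… - 4) ⇒ sub: x = 4.

Answer: x ∈ {4}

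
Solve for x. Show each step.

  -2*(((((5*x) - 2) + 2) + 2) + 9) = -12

Step 1. [-2*(((((5*x) - 2) + 2) + 2) + 9) = -12] -2·(inner) — divide through by -2. So div: ((((5*x) - 2) + 2) + 2) + 9 = 6.
Step 2. [((((5*x) - 2) + 2) + 2) + 9 = 6] the outer +9 inverts by subtracting 9, so sub: (((5*x) - 2) + 2) + 2 = -3.
Step 3. [(((5*x) - 2) + 2) + 2 = -3] peel the +2: subtract 2 from each side ⇒ sub: ((5*x) - 2) + 2 = -5.
Step 4. [((5*x) - 2) + 2 = -5] peel the +2: subtract 2 from each side. So sub: (5*x) - 2 = -7.
Step 5. [(5*x) - 2 = -7] add 2: x sits inside (… - 2), so sub: 5*x = -5.
Step 6. [5*x = -5] 5 out front; divide by 5 ⇒ div: x = -1.

Answer: x ∈ {-1}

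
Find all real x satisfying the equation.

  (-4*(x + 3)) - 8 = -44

Step 1. [(-4*(x + 3)) - 8 = -44] common factor -4 (LHS and -44) — divide through. So factor: (x + 3) + 2 = 11.
Step 2. [(x + 3) + 2 = 11] +2 is outermost — subtract 2 both sides, so sub: x + 3 = 9.
Step 3. [x + 3 = 9] subtract 3: x sits inside (… + 3), so sub: x = 6.

Answer: x ∈ {6}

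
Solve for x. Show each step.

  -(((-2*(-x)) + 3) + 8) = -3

Step 1. [-(((-2*(-x)) + 3) + 8) = -3] LHS negated; negate both sides, so neg: ((-2*(-x)) + 3) + 8 = 3.
Step 2. [((-2*(-x)) + 3) + 8 = 3] 8 comes off first (subtract 8) ⇒ sub: (-2*(-x)) + 3 = -5.
Step 3. [(-2*(-x)) + 3 = -5] 3 comes off first (subtract 3), so sub: -2*(-x) = -8.
Step 4. [-2*(-x) = -8] LHS = -2·(…); ÷-2 both sides. So div: -x = 4.
Step 5. [-x = 4] leading − — multiply by −1 ⇒ neg: x = -4.

Answer: x ∈ {-4}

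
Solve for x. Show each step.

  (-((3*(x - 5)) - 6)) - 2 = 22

Step 1. [(-((3*(x - 5)) - 6)) - 2 = 22] -2 is outermost — add 2 both sides ⇒ sub: -((3*(x - 5)) - 6) = 24.
Step 2. [-((3*(x - 5)) - 6) = 24] flip signs both sides. So neg: (3*(x - 5)) - 6 = -24.
Step 3. [(3*(x - 5)) - 6 = -24] common factor 3 (LHS and -24) — divide through, so factor: (x - 5) - 2 = -8.
Step 4. [(x - 5) - 2 = -8] the outer -2 inverts by adding 2. So sub: x - 5 = -6.
Step 5. [x - 5 = -6] the outer -5 inverts by adding 5, so sub: x = -1.

Answer: x ∈ {-1}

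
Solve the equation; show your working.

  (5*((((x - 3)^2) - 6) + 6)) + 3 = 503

Step 1. [(5*((((x - 3)^2) - 6) + 6)) + 3 = 503] +3 is outermost — subtract 3 both sides. So sub: 5*((((x - 3)^2) - 6) + 6) = 500.
Step 2. [5*((((x - 3)^2) - 6) + 6) = 500] divide by the outer 5. So div: (((x - 3)^2) - 6) + 6 = 100.
Step 3. [(((x - 3)^2) - 6) + 6 = 100] 6 comes off first (subtract 6). So sub: ((x - 3)^2) - 6 = 94.
Step 4. [((x - 3)^2) - 6 = 94] the outer -6 inverts by adding 6 ⇒ sub: (x - 3)^2 = 100.
Step 5. [(x - 3)^2 = 100] √ both sides: 100 ≥ 0 gives two branches ⇒ sqrt: x - 3 = 10 or -10.
Step 6. [x - 3 = 10 or -10] -3 is outermost — add 3 both sides ⇒ sub: x = 13 or -7.

Answer: x ∈ {-7, 13}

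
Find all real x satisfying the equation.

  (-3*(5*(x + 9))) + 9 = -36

Step 1. [(-3*(5*(x + 9))) + 9 = -36] peel the +9: subtract 9 from each side, so sub: -3*(5*(x + 9)) = -45.
Step 2. [-3*(5*(x + 9)) = -45] leading coefficient -3: divide by -3, so div: 5*(x + 9) = 15.
Step 3. [5*(x + 9) = 15] leading coefficient 5: divide by 5. So div: x + 9 = 3.
Step 4. [x + 9 = 3] +9 is outermost — subtract 9 both sides. So sub: x = -6.

Answer: x ∈ {-6}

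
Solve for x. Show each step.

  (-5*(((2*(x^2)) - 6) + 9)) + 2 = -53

Step 1. [(-5*(((2*(x^2)) - 6) + 9)) + 2 = -53] subtract 2: x sits inside (… + 2) ⇒ sub: -5*(((2*(x^2)) - 6) + 9) = -55.
Step 2. [-5*(((2*(x^2)) - 6) + 9) = -55] -5 out front; divide by -5 ⇒ div: ((2*(x^2)) - 6) + 9 = 11.
Step 3. [((2*(x^2)) - 6) + 9 = 11] subtract 9: x sits inside (… + 9). So sub: (2*(x^2)) - 6 = 2.
Step 4. [(2*(x^2)) - 6 = 2] common factor 2 (LHS and 2) — divide through, so factor: (x^2) - 3 = 1.
Step 5. [(x^2) - 3 = 1] the outer -3 inverts by adding 3. So sub: x^2 = 4.
Step 6. [x^2 = 4] √ both sides: 4 ≥ 0 gives two branches ⇒ sqrt: x = 2 or -2.

Answer: x ∈ {-2, 2}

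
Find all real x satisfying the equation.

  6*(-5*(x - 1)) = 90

Step 1. [6*(-5*(x - 1)) = 90] 6 out front; divide by 6, so div: -5*(x - 1) = 15.
Step 2. [-5*(x - 1) = 15] LHS = -5·(…); ÷-5 both sides, so div: x - 1 = -3.
Step 3. [x - 1 = -3] -1 is outermost — add 1 both sides, so sub: x = -2.

Answer: x ∈ {-2}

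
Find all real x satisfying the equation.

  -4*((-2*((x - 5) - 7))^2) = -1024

Step 1. [-4*((-2*((x - 5) - 7))^2) = -1024] -4 out front; divide by -4. So div: (-2*((x - 5) - 7))^2 = 256.
Step 2. [(-2*((x - 5) - 7))^2 = 256] 256 ≥ 0, LHS is (·)² — take ±√. So sqrt: -2*((x - 5) - 7) = 16 or -16.
Step 3. [-2*((x - 5) - 7) = 16 or -16] LHS = -2·(…); ÷-2 both sides, so div: (x - 5) - 7 = -8 or 8.
Step 4. [(x - 5) - 7 = -8 or 8] the outer -7 inverts by adding 7, so sub: x - 5 = -1 or 15.
Step 5. [x - 5 = -1 or 15] -5 is outermost — add 5 both sides, so sub: x = 4 or 20.

Answer: x ∈ {4, 20}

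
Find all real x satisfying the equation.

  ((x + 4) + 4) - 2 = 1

Step 1. [((x + 4) + 4) - 2 = 1] the outer -2 inverts by adding 2. So sub: (x + 4) + 4 = 3.
Step 2. [(x + 4) + 4 = 3] subtract 4: x sits inside (… + 4). So sub: x + 4 = -1.
Step 3. [x + 4 = -1] subtract 4: x sits inside (… + 4). So sub: x = -5.

Answer: x ∈ {-5}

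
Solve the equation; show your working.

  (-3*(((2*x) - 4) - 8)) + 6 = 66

Step 1. [(-3*(((2*x) - 4) - 8)) + 6 = 66] -3 divides every term; factor it out, so factor: (((2*x) - 4) - 8) - 2 = -22.
Step 2. [(((2*x) - 4) - 8) - 2 = -22] add 2: x sits inside (… - 2) ⇒ sub: ((2*x) - 4) - 8 = -20.
Step 3. [((2*x) - 4) - 8 = -20] peel the -8: add 8 from each side. So sub: (2*x) - 4 = -12.
Step 4. [(2*x) - 4 = -12] common factor 2 (LHS and -12) — divide through, so factor: x - 2 = -6.
Step 5. [x - 2 = -6] add 2: x sits inside (… - 2) ⇒ sub: x = -4.

Answer: x ∈ {-4}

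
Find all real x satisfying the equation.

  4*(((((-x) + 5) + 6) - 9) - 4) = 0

Step 1. [4*(((((-x) + 5) + 6) - 9) - 4) = 0] 4 out front; divide by 4. So div: ((((-x) + 5) + 6) - 9) - 4 = 0.
Step 2. [((((-x) + 5) + 6) - 9) - 4 = 0] peel the -4: add 4 from each side ⇒ sub: (((-x) + 5) + 6) - 9 = 4.
Step 3. [(((-x) + 5) + 6) - 9 = 4] peel the -9: add 9 from each side ⇒ sub: ((-x) + 5) + 6 = 13.
Step 4. [((-x) + 5) + 6 = 13] +6 is outermost — subtract 6 both sides ⇒ sub: (-x) + 5 = 7.
Step 5. [(-x) + 5 = 7] peel the +5: subtract 5 from each side. So sub: -x = 2.
Step 6. [-x = 2] LHS negated; negate both sides. So neg: x = -2.

Answer: x ∈ {-2}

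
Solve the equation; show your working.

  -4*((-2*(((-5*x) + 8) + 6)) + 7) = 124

Step 1. [-4*((-2*(((-5*x) + 8) + 6)) + 7) = 124] -4·(inner) — divide through by -4. So div: (-2*(((-5*x) + 8) + 6)) + 7 = -31.
Step 2. [(-2*(((-5*x) + 8) + 6)) + 7 = -31] 7 comes off first (subtract 7) ⇒ sub: -2*(((-5*x) + 8) + 6) = -38.
Step 3. [-2*(((-5*x) + 8) + 6) = -38] -2 out front; divide by -2, so div: ((-5*x) + 8) + 6 = 19.
Step 4. [((-5*x) + 8) + 6 = 19] subtract 6: x sits inside (… + 6) ⇒ sub: (-5*x) + 8 = 13.
Step 5. [(-5*x) + 8 = 13] peel the +8: subtract 8 from each side ⇒ sub: -5*x = 5.
Step 6. [-5*x = 5] -5·(inner) — divide through by -5. So div: x = -1.

Answer: x ∈ {-1}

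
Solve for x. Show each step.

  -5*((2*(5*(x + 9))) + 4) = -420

Step 1. [-5*((2*(5*(x + 9))) + 4) = -420] divide by the outer -5 ⇒ div: (2*(5*(x + 9))) + 4 = 84.
Step 2. [(2*(5*(x + 9))) + 4 = 84] the outer +4 inverts by subtracting 4 ⇒ sub: 2*(5*(x + 9)) = 80.
Step 3. [2*(5*(x + 9)) = 80] LHS = 2·(…); ÷2 both sides. So div: 5*(x + 9) = 40.
Step 4. [5*(x + 9) = 40] 5 out front; divide by 5, so div: x + 9 = 8.
Step 5. [x + 9 = 8] the outer +9 inverts by subtracting 9. So sub: x = -1.

Answer: x ∈ {-1}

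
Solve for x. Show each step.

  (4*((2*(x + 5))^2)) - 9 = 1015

Step 1. [(4*((2*(x + 5))^2)) - 9 = 1015] -9 is outermost — add 9 both sides. So sub: 4*((2*(x + 5))^2) = 1024.
Step 2. [4*((2*(x + 5))^2) = 1024] 4·(inner) — divide through by 4. So div: (2*(x + 5))^2 = 256.
Step 3. [(2*(x + 5))^2 = 256] LHS squared, RHS 256 ≥ 0: apply √ (±) ⇒ sqrt: 2*(x + 5) = 16 or -16.
Step 4. [2*(x + 5) = 16 or -16] 2 out front; divide by 2, so div: x + 5 = 8 or -8.
Step 5. [x + 5 = 8 or -8] subtract 5: x sits inside (… + 5) ⇒ sub: x = 3 or -13.

Answer: x ∈ {-13, 3}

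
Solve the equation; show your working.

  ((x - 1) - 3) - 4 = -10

Step 1. [((x - 1) - 3) - 4 = -10] -4 is outermost — add 4 both sides. So sub: (x - 1) - 3 = -6.
Step 2. [(x - 1) - 3 = -6] 3 comes off first (add 3) ⇒ sub: x - 1 = -3.
Step 3. [x - 1 = -3] -1 is outermost — add 1 both sides, so sub: x = -2.

Answer: x ∈ {-2}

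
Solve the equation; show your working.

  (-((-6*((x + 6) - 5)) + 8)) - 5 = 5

Step 1. [(-((-6*((x + 6) - 5)) + 8)) - 5 = 5] add 5: x sits inside (… - 5) ⇒ sub: -((-6*((x + 6) - 5)) + 8) = 10.
Step 2. [-((-6*((x + 6) - 5)) + 8) = 10] leading − — multiply by −1. So neg: (-6*((x + 6) - 5)) + 8 = -10.
Step 3. [(-6*((x + 6) - 5)) + 8 = -10] +8 is outermost — subtract 8 both sides ⇒ sub: -6*((x + 6) - 5) = -18.
Step 4. [-6*((x + 6) - 5) = -18] -6 out front; divide by -6 ⇒ div: (x + 6) - 5 = 3.
Step 5. [(x + 6) - 5 = 3] -5 is outermost — add 5 both sides. So sub: x + 6 = 8.
Step 6. [x + 6 = 8] subtract 6: x sits inside (… + 6), so sub: x = 2.

Answer: x ∈ {2}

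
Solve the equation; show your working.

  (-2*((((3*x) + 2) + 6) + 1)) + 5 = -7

Step 1. [(-2*((((3*x) + 2) + 6) + 1)) + 5 = -7] subtract 5: x sits inside (… + 5), so sub: -2*((((3*x) + 2) + 6) + 1) = -12.
Step 2. [-2*((((3*x) + 2) + 6) + 1) = -12] -2·(inner) — divide through by -2. So div: (((3*x) + 2) + 6) + 1 = 6.
Step 3. [(((3*x) + 2) + 6) + 1 = 6] peel the +1: subtract 1 from each side. So sub: ((3*x) + 2) + 6 = 5.
Step 4. [((3*x) + 2) + 6 = 5] 6 comes off first (subtract 6), so sub: (3*x) + 2 = -1.
Step 5. [(3*x) + 2 = -1] peel the +2: subtract 2 from each side. So sub: 3*x = -3.
Step 6. [3*x = -3] 3·(inner) — divide through by 3. So div: x = -1.

Answer: x ∈ {-1}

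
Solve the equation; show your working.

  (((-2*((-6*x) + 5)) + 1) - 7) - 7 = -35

Step 1. [(((-2*((-6*x) + 5)) + 1) - 7) - 7 = -35] peel the -7: add 7 from each side, so sub: ((-2*((-6*x) + 5)) + 1) - 7 = -28.
Step 2. [((-2*((-6*x) + 5)) + 1) - 7 = -28] add 7: x sits inside (… - 7). So sub: (-2*((-6*x) + 5)) + 1 = -21.
Step 3. [(-2*((-6*x) + 5)) + 1 = -21] subtract 1: x sits inside (… + 1) ⇒ sub: -2*((-6*x) + 5) = -22.
Step 4. [-2*((-6*x) + 5) = -22] -2·(inner) — divide through by -2 ⇒ div: (-6*x) + 5 = 11.
Step 5. [(-6*x) + 5 = 11] the outer +5 inverts by subtracting 5 ⇒ sub: -6*x = 6.
Step 6. [-6*x = 6] leading coefficient -6: divide by -6, so div: x = -1.

Answer: x ∈ {-1}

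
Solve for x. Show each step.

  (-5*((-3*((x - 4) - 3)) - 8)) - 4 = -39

Step 1. [(-5*((-3*((x - 4) - 3)) - 8)) - 4 = -39] the outer -4 inverts by adding 4. So sub: -5*((-3*((x - 4) - 3)) - 8) = -35.
Step 2. [-5*((-3*((x - 4) - 3)) - 8) = -35] -5 out front; divide by -5. So div: (-3*((x - 4) - 3)) - 8 = 7.
Step 3. [(-3*((x - 4) - 3)) - 8 = 7] 8 comes off first (add 8), so sub: -3*((x - 4) - 3) = 15.
Step 4. [-3*((x - 4) - 3) = 15] -3·(inner) — divide through by -3 ⇒ div: (x - 4) - 3 = -5.
Step 5. [(x - 4) - 3 = -5] add 3: x sits inside (… - 3), so sub: x - 4 = -2.
Step 6. [x - 4 = -2] peel the -4: add 4 from each side. So sub: x = 2.

Answer: x ∈ {2}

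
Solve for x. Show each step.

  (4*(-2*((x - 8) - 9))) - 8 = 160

Step 1. [(4*(-2*((x - 8) - 9))) - 8 = 160] common factor 4 (LHS and 160) — divide through ⇒ factor: (-2*((x - 8) - 9)) - 2 = 40.
Step 2. [(-2*((x - 8) - 9)) - 2 = 40] -2 divides every term; factor it out, so factor: ((x - 8) - 9) + 1 = -20.
Step 3. [((x - 8) - 9) + 1 = -20] 1 comes off first (subtract 1) ⇒ sub: (x - 8) - 9 = -21.
Step 4. [(x - 8) - 9 = -21] add 9: x sits inside (… - 9). So sub: x - 8 = -12.
Step 5. [x - 8 = -12] -8 is outermost — add 8 both sides. So sub: x = -4.

Answer: x ∈ {-4}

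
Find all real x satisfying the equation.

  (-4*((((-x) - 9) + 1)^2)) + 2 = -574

Step 1. [(-4*((((-x) - 9) + 1)^2)) + 2 = -574] 2 comes off first (subtract 2), so sub: -4*((((-x) - 9) + 1)^2) = -576.
Step 2. [-4*((((-x) - 9) + 1)^2) = -576] divide by the outer -4. So div: (((-x) - 9) + 1)^2 = 144.
Step 3. [(((-x) - 9) + 1)^2 = 144] LHS squared, RHS 144 ≥ 0: apply √ (±), so sqrt: ((-x) - 9) + 1 = 12 or -12.
Step 4. [((-x) - 9) + 1 = 12 or -12] +1 is outermost — subtract 1 both sides ⇒ sub: (-x) - 9 = 11 or -13.
Step 5. [(-x) - 9 = 11 or -13] the outer -9 inverts by adding 9 ⇒ sub: -x = 20 or -4.
Step 6. [-x = 20 or -4] flip signs both sides, so neg: x = -20 or 4.

Answer: x ∈ {-20, 4}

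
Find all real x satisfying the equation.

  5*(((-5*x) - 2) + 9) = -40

Step 1. [5*(((-5*x) - 2) + 9) = -40] leading coefficient 5: divide by 5. So div: ((-5*x) - 2) + 9 = -8.
Step 2. [((-5*x) - 2) + 9 = -8] the outer +9 inverts by subtracting 9 ⇒ sub: (-5*x) - 2 = -17.
Step 3. [(-5*x) - 2 = -17] peel the -2: add 2 from each side, so sub: -5*x = -15.
Step 4. [-5*x = -15] LHS = -5·(…); ÷-5 both sides ⇒ div: x = 3.

Answer: x ∈ {3}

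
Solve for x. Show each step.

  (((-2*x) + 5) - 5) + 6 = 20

Step 1. [(((-2*x) + 5) - 5) + 6 = 20] +6 is outermost — subtract 6 both sides. So sub: ((-2*x) + 5) - 5 = 14.
Step 2. [((-2*x) + 5) - 5 = 14] the outer -5 inverts by adding 5 ⇒ sub: (-2*x) + 5 = 19.
Step 3. [(-2*x) + 5 = 19] 5 comes off first (subtract 5). So sub: -2*x = 14.
Step 4. [-2*x = 14] leading coefficient -2: divide by -2 ⇒ div: x = -7.

Answer: x ∈ {-7}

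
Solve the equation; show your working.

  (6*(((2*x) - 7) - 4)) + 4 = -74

Step 1. [(6*(((2*x) - 7) - 4)) + 4 = -74] peel the +4: subtract 4 from each side ⇒ sub: 6*(((2*x) - 7) - 4) = -78.
Step 2. [6*(((2*x) - 7) - 4) = -78] leading coefficient 6: divide by 6 ⇒ div: ((2*x) - 7) - 4 = -13.
Step 3. [((2*x) - 7) - 4 = -13] add 4: x sits inside (… - 4). So sub: (2*x) - 7 = -9.
Step 4. [(2*x) - 7 = -9] the outer -7 inverts by adding 7 ⇒ sub: 2*x = -2.
Step 5. [2*x = -2] LHS = 2·(…); ÷2 both sides. So div: x = -1.

Answer: x ∈ {-1}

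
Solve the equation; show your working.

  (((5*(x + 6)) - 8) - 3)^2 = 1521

Step 1. [(((5*(x + 6)) - 8) - 3)^2 = 1521] LHS squared, RHS 1521 ≥ 0: apply √ (±), so sqrt: ((5*(x + 6)) - 8) - 3 = 39 or -39.
Step 2. [((5*(x + 6)) - 8) - 3 = 39 or -39] 3 comes off first (add 3). So sub: (5*(x + 6)) - 8 = 42 or -36.
Step 3. [(5*(x + 6)) - 8 = 42 or -36] the outer -8 inverts by adding 8. So sub: 5*(x + 6) = 50 or -28.
Step 4. [5*(x + 6) = 50 or -28] LHS = 5·(…); ÷5 both sides. So div: x + 6 = 10 or -28/5.
Step 5. [x + 6 = 10 or -28/5] subtract 6: x sits inside (… + 6). So sub: x = 4 or -58/5.

Answer: x ∈ {-58/5, 4}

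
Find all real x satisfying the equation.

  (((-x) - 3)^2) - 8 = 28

Step 1. [(((-x) - 3)^2) - 8 = 28] peel the -8: add 8 from each side, so sub: ((-x) - 3)^2 = 36.
Step 2. [((-x) - 3)^2 = 36] LHS squared, RHS 36 ≥ 0: apply √ (±), so sqrt: (-x) - 3 = 6 or -6.
Step 3. [(-x) - 3 = 6 or -6] peel the -3: add 3 from each side ⇒ sub: -x = 9 or -3.
Step 4. [-x = 9 or -3] leading − — multiply by −1. So neg: x = -9 or 3.

Answer: x ∈ {-9, 3}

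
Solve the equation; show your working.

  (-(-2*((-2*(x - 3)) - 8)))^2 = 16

Step 1. [(-(-2*((-2*(x - 3)) - 8)))^2 = 16] LHS squared, RHS 16 ≥ 0: apply √ (±). So sqrt: -(-2*((-2*(x - 3)) - 8)) = 4 or -4.
Step 2. [-(-2*((-2*(x - 3)) - 8)) = 4 or -4] leading − — multiply by −1, so neg: -2*((-2*(x - 3)) - 8) = -4 or 4.
Step 3. [-2*((-2*(x - 3)) - 8) = -4 or 4] -2·(inner) — divide through by -2, so div: (-2*(x - 3)) - 8 = 2 or -2.
Step 4. [(-2*(x - 3)) - 8 = 2 or -2] 8 comes off first (add 8), so sub: -2*(x - 3) = 10 or 6.
Step 5. [-2*(x - 3) = 10 or 6] divide by the outer -2, so div: x - 3 = -5 or -3.
Step 6. [x - 3 = -5 or -3] -3 is outermost — add 3 both sides, so sub: x = -2 or 0.

Answer: x ∈ {-2, 0}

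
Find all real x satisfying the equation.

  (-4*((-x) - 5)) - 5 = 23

Step 1. [(-4*((-x) - 5)) - 5 = 23] peel the -5: add 5 from each side, so sub: -4*((-x) - 5) = 28.
Step 2. [-4*((-x) - 5) = 28] -4 out front; divide by -4 ⇒ div: (-x) - 5 = -7.
Step 3. [(-x) - 5 = -7] peel the -5: add 5 from each side ⇒ sub: -x = -2.
Step 4. [-x = -2] flip signs both sides ⇒ neg: x = 2.

Answer: x ∈ {2}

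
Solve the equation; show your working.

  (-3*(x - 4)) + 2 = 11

Step 1. [(-3*(x - 4)) + 2 = 11] peel the +2: subtract 2 from each side ⇒ sub: -3*(x - 4) = 9.
Step 2. [-3*(x - 4) = 9] divide by the outer -3, so div: x - 4 = -3.
Step 3. [x - 4 = -3] add 4: x sits inside (… - 4). So sub: x = 1.

Answer: x ∈ {1}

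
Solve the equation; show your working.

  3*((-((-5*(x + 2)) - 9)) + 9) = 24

Step 1. [3*((-((-5*(x + 2)) - 9)) + 9) = 24] divide by the outer 3 ⇒ div: (-((-5*(x + 2)) - 9)) + 9 = 8.
Step 2. [(-((-5*(x + 2)) - 9)) + 9 = 8] the outer +9 inverts by subtracting 9, so sub: -((-5*(x + 2)) - 9) = -1.
Step 3. [-((-5*(x + 2)) - 9) = -1] LHS negated; negate both sides. So neg: (-5*(x + 2)) - 9 = 1.
Step 4. [(-5*(x + 2)) - 9 = 1] the outer -9 inverts by adding 9 ⇒ sub: -5*(x + 2) = 10.
Step 5. [-5*(x + 2) = 10] leading coefficient -5: divide by -5, so div: x + 2 = -2.
Step 6. [x + 2 = -2] 2 comes off first (subtract 2). So sub: x = -4.

Answer: x ∈ {-4}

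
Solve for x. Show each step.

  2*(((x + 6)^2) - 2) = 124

Step 1. [2*(((x + 6)^2) - 2) = 124] 2 out front; divide by 2. So div: ((x + 6)^2) - 2 = 62.
Step 2. [((x + 6)^2) - 2 = 62] the outer -2 inverts by adding 2. So sub: (x + 6)^2 = 64.
Step 3. [(x + 6)^2 = 64] LHS squared, RHS 64 ≥ 0: apply √ (±) ⇒ sqrt: x + 6 = 8 or -8.
Step 4. [x + 6 = 8 or -8] +6 is outermost — subtract 6 both sides. So sub: x = 2 or -14.

Answer: x ∈ {-14, 2}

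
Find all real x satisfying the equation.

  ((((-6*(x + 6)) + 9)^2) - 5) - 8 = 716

Step 1. [((((-6*(x + 6)) + 9)^2) - 5) - 8 = 716] the outer -8 inverts by adding 8. So sub: (((-6*(x + 6)) + 9)^2) - 5 = 724.
Step 2. [(((-6*(x + 6)) + 9)^2) - 5 = 724] 5 comes off first (add 5), so sub: ((-6*(x + 6)) + 9)^2 = 729.
Step 3. [((-6*(x + 6)) + 9)^2 = 729] LHS squared, RHS 729 ≥ 0: apply √ (±). So sqrt: (-6*(x + 6)) + 9 = 27 or -27.
Step 4. [(-6*(x + 6)) + 9 = 27 or -27] peel the +9: subtract 9 from each side, so sub: -6*(x + 6) = 18 or -36.
Step 5. [-6*(x + 6) = 18 or -36] -6·(inner) — divide through by -6 ⇒ div: x + 6 = -3 or 6.
Step 6. [x + 6 = -3 or 6] peel the +6: subtract 6 from each side ⇒ sub: x = -9 or 0.

Answer: x ∈ {-9, 0}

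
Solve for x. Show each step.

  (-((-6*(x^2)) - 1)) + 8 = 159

Step 1. [(-((-6*(x^2)) - 1)) + 8 = 159] peel the +8: subtract 8 from each side. So sub: -((-6*(x^2)) - 1) = 151.
Step 2. [-((-6*(x^2)) - 1) = 151] LHS negated; negate both sides ⇒ neg: (-6*(x^2)) - 1 = -151.
Step 3. [(-6*(x^2)) - 1 = -151] -1 is outermost — add 1 both sides. So sub: -6*(x^2) = -150.
Step 4. [-6*(x^2) = -150] divide by the outer -6 ⇒ div: x^2 = 25.
Step 5. [x^2 = 25] √ both sides: 25 ≥ 0 gives two branches. So sqrt: x = 5 or -5.

Answer: x ∈ {-5, 5}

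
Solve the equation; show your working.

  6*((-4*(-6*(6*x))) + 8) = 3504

Step 1. [6*((-4*(-6*(6*x))) + 8) = 3504] LHS = 6·(…); ÷6 both sides, so div: (-4*(-6*(6*x))) + 8 = 584.
Step 2. [(-4*(-6*(6*x))) + 8 = 584] -4 | LHS and -4 | 584: pull -4 out ⇒ factor: (-6*(6*x)) - 2 = -146.
Step 3. [(-6*(6*x)) - 2 = -146] peel the -2: add 2 from each side. So sub: -6*(6*x) = -144.
Step 4. [-6*(6*x) = -144] LHS = -6·(…); ÷-6 both sides ⇒ div: 6*x = 24.
Step 5. [6*x = 24] 6 out front; divide by 6 ⇒ div: x = 4.

Answer: x ∈ {4}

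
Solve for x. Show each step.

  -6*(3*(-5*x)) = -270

Step 1. [-6*(3*(-5*x)) = -270] divide by the outer -6, so div: 3*(-5*x) = 45.
Step 2. [3*(-5*x) = 45] 3·(inner) — divide through by 3. So div: -5*x = 15.
Step 3. [-5*x = 15] leading coefficient -5: divide by -5. So div: x = -3.

Answer: x ∈ {-3}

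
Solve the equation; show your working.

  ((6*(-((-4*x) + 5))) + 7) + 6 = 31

Step 1. [((6*(-((-4*x) + 5))) + 7) + 6 = 31] +6 is outermost — subtract 6 both sides. So sub: (6*(-((-4*x) + 5))) + 7 = 25.
Step 2. [(6*(-((-4*x) + 5))) + 7 = 25] peel the +7: subtract 7 from each side ⇒ sub: 6*(-((-4*x) + 5)) = 18.
Step 3. [6*(-((-4*x) + 5)) = 18] 6·(inner) — divide through by 6. So div: -((-4*x) + 5) = 3.
Step 4. [-((-4*x) + 5) = 3] leading − — multiply by −1, so neg: (-4*x) + 5 = -3.
Step 5. [(-4*x) + 5 = -3] subtract 5: x sits inside (… + 5). So sub: -4*x = -8.
Step 6. [-4*x = -8] leading coefficient -4: divide by -4. So div: x = 2.

Answer: x ∈ {2}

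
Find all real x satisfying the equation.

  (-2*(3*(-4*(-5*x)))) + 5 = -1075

Step 1. [(-2*(3*(-4*(-5*x)))) + 5 = -1075] the outer +5 inverts by subtracting 5 ⇒ sub: -2*(3*(-4*(-5*x))) = -1080.
Step 2. [-2*(3*(-4*(-5*x))) = -1080] leading coefficient -2: divide by -2. So div: 3*(-4*(-5*x)) = 540.
Step 3. [3*(-4*(-5*x)) = 540] 3·(inner) — divide through by 3 ⇒ div: -4*(-5*x) = 180.
Step 4. [-4*(-5*x) = 180] -4 out front; divide by -4. So div: -5*x = -45.
Step 5. [-5*x = -45] -5·(inner) — divide through by -5 ⇒ div: x = 9.

Answer: x ∈ {9}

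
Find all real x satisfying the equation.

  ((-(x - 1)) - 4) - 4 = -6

Step 1. [((-(x - 1)) - 4) - 4 = -6] the outer -4 inverts by adding 4, so sub: (-(x - 1)) - 4 = -2.
Step 2. [(-(x - 1)) - 4 = -2] the outer -4 inverts by adding 4. So sub: -(x - 1) = 2.
Step 3. [-(x - 1) = 2] leading − — multiply by −1. So neg: x - 1 = -2.
Step 4. [x - 1 = -2] peel the -1: add 1 from each side ⇒ sub: x = -1.

Answer: x ∈ {-1}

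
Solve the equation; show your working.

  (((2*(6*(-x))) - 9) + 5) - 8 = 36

Step 1. [(((2*(6*(-x))) - 9) + 5) - 8 = 36] the outer -8 inverts by adding 8 ⇒ sub: ((2*(6*(-x))) - 9) + 5 = 44.
Step 2. [((2*(6*(-x))) - 9) + 5 = 44] 5 comes off first (subtract 5). So sub: (2*(6*(-x))) - 9 = 39.
Step 3. [(2*(6*(-x))) - 9 = 39] -9 is outermost — add 9 both sides. So sub: 2*(6*(-x)) = 48.
Step 4. [2*(6*(-x)) = 48] leading coefficient 2: divide by 2, so div: 6*(-x) = 24.
Step 5. [6*(-x) = 24] LHS = 6·(…); ÷6 both sides, so div: -x = 4.
Step 6. [-x = 4] leading − — multiply by −1 ⇒ neg: x = -4.

Answer: x ∈ {-4}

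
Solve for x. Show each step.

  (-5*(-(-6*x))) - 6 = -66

Step 1. [(-5*(-(-6*x))) - 6 = -66] 6 comes off first (add 6), so sub: -5*(-(-6*x)) = -60.
Step 2. [-5*(-(-6*x)) = -60] leading coefficient -5: divide by -5, so div: -(-6*x) = 12.
Step 3. [-(-6*x) = 12] flip signs both sides. So neg: -6*x = -12.
Step 4. [-6*x = -12] leading coefficient -6: divide by -6 ⇒ div: x = 2.

Answer: x ∈ {2}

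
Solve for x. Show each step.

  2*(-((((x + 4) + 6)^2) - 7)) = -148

Step 1. [2*(-((((x + 4) + 6)^2) - 7)) = -148] leading coefficient 2: divide by 2. So div: -((((x + 4) + 6)^2) - 7) = -74.
Step 2. [-((((x + 4) + 6)^2) - 7) = -74] flip signs both sides ⇒ neg: (((x + 4) + 6)^2) - 7 = 74.
Step 3. [(((x + 4) + 6)^2) - 7 = 74] add 7: x sits inside (… - 7), so sub: ((x + 4) + 6)^2 = 81.
Step 4. [((x + 4) + 6)^2 = 81] 81 ≥ 0, LHS is (·)² — take ±√. So sqrt: (x + 4) + 6 = 9 or -9.
Step 5. [(x + 4) + 6 = 9 or -9] the outer +6 inverts by subtracting 6, so sub: x + 4 = 3 or -15.
Step 6. [x + 4 = 3 or -15] +4 is outermost — subtract 4 both sides ⇒ sub: x = -1 or -19.

Answer: x ∈ {-19, -1}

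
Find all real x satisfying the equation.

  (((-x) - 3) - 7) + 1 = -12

Step 1. [(((-x) - 3) - 7) + 1 = -12] +1 is outermost — subtract 1 both sides. So sub: ((-x) - 3) - 7 = -13.
Step 2. [((-x) - 3) - 7 = -13] peel the -7: add 7 from each side ⇒ sub: (-x) - 3 = -6.
Step 3. [(-x) - 3 = -6] add 3: x sits inside (… - 3), so sub: -x = -3.
Step 4. [-x = -3] leading − — multiply by −1, so neg: x = 3.

Answer: x ∈ {3}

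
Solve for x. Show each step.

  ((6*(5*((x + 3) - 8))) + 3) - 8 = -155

Step 1. [((6*(5*((x + 3) - 8))) + 3) - 8 = -155] peel the -8: add 8 from each side. So sub: (6*(5*((x + 3) - 8))) + 3 = -147.
Step 2. [(6*(5*((x + 3) - 8))) + 3 = -147] the outer +3 inverts by subtracting 3 ⇒ sub: 6*(5*((x + 3) - 8)) = -150.
Step 3. [6*(5*((x + 3) - 8)) = -150] divide by the outer 6, so div: 5*((x + 3) - 8) = -25.
Step 4. [5*((x + 3) - 8) = -25] LHS = 5·(…); ÷5 both sides, so div: (x + 3) - 8 = -5.
Step 5. [(x + 3) - 8 = -5] the outer -8 inverts by adding 8, so sub: x + 3 = 3.
Step 6. [x + 3 = 3] subtract 3: x sits inside (… + 3), so sub: x = 0.

Answer: x ∈ {0}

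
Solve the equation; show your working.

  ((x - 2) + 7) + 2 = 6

Step 1. [((x - 2) + 7) + 2 = 6] the outer +2 inverts by subtracting 2. So sub: (x - 2) + 7 = 4.
Step 2. [(x - 2) + 7 = 4] +7 is outermost — subtract 7 both sides ⇒ sub: x - 2 = -3.
Step 3. [x - 2 = -3] the outer -2 inverts by adding 2. So sub: x = -1.

Answer: x ∈ {-1}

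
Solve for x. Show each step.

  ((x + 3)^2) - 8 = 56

Step 1. [((x + 3)^2) - 8 = 56] peel the -8: add 8 from each side. So sub: (x + 3)^2 = 64.
Step 2. [(x + 3)^2 = 64] LHS squared, RHS 64 ≥ 0: apply √ (±), so sqrt: x + 3 = 8 or -8.
Step 3. [x + 3 = 8 or -8] the outer +3 inverts by subtracting 3 ⇒ sub: x = 5 or -11.

Answer: x ∈ {-11, 5}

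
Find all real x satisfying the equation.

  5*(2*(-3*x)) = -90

Step 1. [5*(2*(-3*x)) = -90] divide by the outer 5, so div: 2*(-3*x) = -18.
Step 2. [2*(-3*x) = -18] divide by the outer 2, so div: -3*x = -9.
Step 3. [-3*x = -9] divide by the outer -3 ⇒ div: x = 3.

Answer: x ∈ {3}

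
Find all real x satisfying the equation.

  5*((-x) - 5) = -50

Step 1. [5*((-x) - 5) = -50] 5·(inner) — divide through by 5, so div: (-x) - 5 = -10.
Step 2. [(-x) - 5 = -10] -5 is outermost — add 5 both sides, so sub: -x = -5.
Step 3. [-x = -5] LHS negated; negate both sides ⇒ neg: x = 5.

Answer: x ∈ {5}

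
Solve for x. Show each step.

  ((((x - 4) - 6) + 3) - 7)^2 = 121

Step 1. [((((x - 4) - 6) + 3) - 7)^2 = 121] LHS squared, RHS 121 ≥ 0: apply √ (±) ⇒ sqrt: (((x - 4) - 6) + 3) - 7 = 11 or -11.
Step 2. [(((x - 4) - 6) + 3) - 7 = 11 or -11] peel the -7: add 7 from each side ⇒ sub: ((x - 4) - 6) + 3 = 18 or -4.
Step 3. [((x - 4) - 6) + 3 = 18 or -4] peel the +3: subtract 3 from each side ⇒ sub: (x - 4) - 6 = 15 or -7.
Step 4. [(x - 4) - 6 = 15 or -7] 6 comes off first (add 6) ⇒ sub: x - 4 = 21 or -1.
Step 5. [x - 4 = 21 or -1] the outer -4 inverts by adding 4, so sub: x = 25 or 3.

Answer: x ∈ {3, 25}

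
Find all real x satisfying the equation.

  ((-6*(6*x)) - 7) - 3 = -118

Step 1. [((-6*(6*x)) - 7) - 3 = -118] 3 comes off first (add 3) ⇒ sub: (-6*(6*x)) - 7 = -115.
Step 2. [(-6*(6*x)) - 7 = -115] -7 is outermost — add 7 both sides. So sub: -6*(6*x) = -108.
Step 3. [-6*(6*x) = -108] leading coefficient -6: divide by -6. So div: 6*x = 18.
Step 4. [6*x = 18] 6 out front; divide by 6, so div: x = 3.

Answer: x ∈ {3}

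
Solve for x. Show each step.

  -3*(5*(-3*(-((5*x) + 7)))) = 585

Step 1. [-3*(5*(-3*(-((5*x) + 7)))) = 585] -3·(inner) — divide through by -3 ⇒ div: 5*(-3*(-((5*x) + 7))) = -195.
Step 2. [5*(-3*(-((5*x) + 7))) = -195] 5·(inner) — divide through by 5. So div: -3*(-((5*x) + 7)) = -39.
Step 3. [-3*(-((5*x) + 7)) = -39] -3·(inner) — divide through by -3, so div: -((5*x) + 7) = 13.
Step 4. [-((5*x) + 7) = 13] LHS negated; negate both sides ⇒ neg: (5*x) + 7 = -13.
Step 5. [(5*x) + 7 = -13] the outer +7 inverts by subtracting 7. So sub: 5*x = -20.
Step 6. [5*x = -20] divide by the outer 5, so div: x = -4.

Answer: x ∈ {-4}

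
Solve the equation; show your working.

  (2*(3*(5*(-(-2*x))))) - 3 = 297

Step 1. [(2*(3*(5*(-(-2*x))))) - 3 = 297] peel the -3: add 3 from each side ⇒ sub: 2*(3*(5*(-(-2*x)))) = 300.
Step 2. [2*(3*(5*(-(-2*x)))) = 300] divide by the outer 2 ⇒ div: 3*(5*(-(-2*x))) = 150.
Step 3. [3*(5*(-(-2*x))) = 150] leading coefficient 3: divide by 3. So div: 5*(-(-2*x)) = 50.
Step 4. [5*(-(-2*x)) = 50] divide by the outer 5. So div: -(-2*x) = 10.
Step 5. [-(-2*x) = 10] flip signs both sides, so neg: -2*x = -10.
Step 6. [-2*x = -10] -2 out front; divide by -2 ⇒ div: x = 5.

Answer: x ∈ {5}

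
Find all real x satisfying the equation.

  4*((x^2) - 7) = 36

Step 1. [4*((x^2) - 7) = 36] LHS = 4·(…); ÷4 both sides. So div: (x^2) - 7 = 9.
Step 2. [(x^2) - 7 = 9] add 7: x sits inside (… - 7), so sub: x^2 = 16.
Step 3. [x^2 = 16] √ both sides: 16 ≥ 0 gives two branches. So sqrt: x = 4 or -4.

Answer: x ∈ {-4, 4}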